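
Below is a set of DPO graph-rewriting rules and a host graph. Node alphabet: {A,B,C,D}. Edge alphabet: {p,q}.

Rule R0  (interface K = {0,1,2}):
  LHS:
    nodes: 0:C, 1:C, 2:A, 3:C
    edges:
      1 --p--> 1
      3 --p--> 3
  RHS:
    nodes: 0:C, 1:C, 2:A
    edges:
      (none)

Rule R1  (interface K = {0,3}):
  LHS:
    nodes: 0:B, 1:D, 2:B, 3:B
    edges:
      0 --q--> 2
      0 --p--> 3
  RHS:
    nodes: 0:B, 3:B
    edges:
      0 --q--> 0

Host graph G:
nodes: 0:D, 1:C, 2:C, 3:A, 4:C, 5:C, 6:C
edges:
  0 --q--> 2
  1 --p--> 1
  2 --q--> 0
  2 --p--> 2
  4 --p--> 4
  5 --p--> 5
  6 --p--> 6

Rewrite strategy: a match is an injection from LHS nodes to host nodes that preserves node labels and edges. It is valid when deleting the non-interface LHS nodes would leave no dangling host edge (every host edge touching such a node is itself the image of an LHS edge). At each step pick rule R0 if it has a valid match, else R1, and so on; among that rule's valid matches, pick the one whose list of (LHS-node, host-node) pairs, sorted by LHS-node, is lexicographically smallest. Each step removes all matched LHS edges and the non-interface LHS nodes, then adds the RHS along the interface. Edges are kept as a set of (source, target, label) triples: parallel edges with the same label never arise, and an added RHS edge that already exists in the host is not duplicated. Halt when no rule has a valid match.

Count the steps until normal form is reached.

[0] host  ⇒  7 nodes, 7 edges  {0-q->2 1-p->1 2-q->0 2-p->2 4-p->4 5-p->5 6-p->6}
[1] R0 @ {0↦1, 1↦2, 2↦3, 3↦4}  ⇒  6 nodes, 5 edges  {0-q->2 1-p->1 2-q->0 5-p->5 6-p->6}
[2] R0 @ {0↦1, 1↦5, 2↦3, 3↦6}  ⇒  5 nodes, 3 edges  {0-q->2 1-p->1 2-q->0}
normal form: no rule applies after step 2

Answer: 2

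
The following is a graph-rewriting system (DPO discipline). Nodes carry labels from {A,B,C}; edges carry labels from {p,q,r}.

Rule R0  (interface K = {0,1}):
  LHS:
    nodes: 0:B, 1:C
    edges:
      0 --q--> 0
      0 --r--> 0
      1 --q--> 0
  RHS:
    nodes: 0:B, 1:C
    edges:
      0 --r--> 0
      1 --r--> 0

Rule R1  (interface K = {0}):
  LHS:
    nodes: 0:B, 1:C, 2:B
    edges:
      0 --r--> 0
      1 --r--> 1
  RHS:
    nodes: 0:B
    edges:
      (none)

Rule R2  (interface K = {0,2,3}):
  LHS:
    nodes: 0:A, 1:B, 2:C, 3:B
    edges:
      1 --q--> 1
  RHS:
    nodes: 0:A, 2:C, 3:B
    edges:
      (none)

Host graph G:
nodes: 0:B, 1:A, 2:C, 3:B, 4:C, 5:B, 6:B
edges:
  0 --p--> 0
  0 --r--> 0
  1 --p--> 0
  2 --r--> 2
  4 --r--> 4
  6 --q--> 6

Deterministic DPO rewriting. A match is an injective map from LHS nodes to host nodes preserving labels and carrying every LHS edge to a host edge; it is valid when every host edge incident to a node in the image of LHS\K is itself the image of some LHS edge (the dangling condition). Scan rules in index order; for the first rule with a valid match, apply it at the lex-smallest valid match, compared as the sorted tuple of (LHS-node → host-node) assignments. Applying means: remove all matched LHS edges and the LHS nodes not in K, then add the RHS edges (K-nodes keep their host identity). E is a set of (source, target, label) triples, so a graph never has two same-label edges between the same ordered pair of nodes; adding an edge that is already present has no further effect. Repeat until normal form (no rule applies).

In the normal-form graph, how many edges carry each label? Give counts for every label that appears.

start.  V:7 E:6  edges: 0-p->0 0-r->0 1-p->0 2-r->2 4-r->4 6-q->6
1. fire R1 via {0↦0, 1↦2, 2↦3}  →  V:5 E:4  edges: 0-p->0 1-p->0 4-r->4 6-q->6
2. fire R2 via {0↦1, 1↦6, 2↦4, 3↦0}  →  V:4 E:3  edges: 0-p->0 1-p->0 4-r->4
halt: no rule applies after step 2
NF edges: [(0, 0, 'p'), (1, 0, 'p'), (4, 4, 'r')]

Answer: p:2 r:1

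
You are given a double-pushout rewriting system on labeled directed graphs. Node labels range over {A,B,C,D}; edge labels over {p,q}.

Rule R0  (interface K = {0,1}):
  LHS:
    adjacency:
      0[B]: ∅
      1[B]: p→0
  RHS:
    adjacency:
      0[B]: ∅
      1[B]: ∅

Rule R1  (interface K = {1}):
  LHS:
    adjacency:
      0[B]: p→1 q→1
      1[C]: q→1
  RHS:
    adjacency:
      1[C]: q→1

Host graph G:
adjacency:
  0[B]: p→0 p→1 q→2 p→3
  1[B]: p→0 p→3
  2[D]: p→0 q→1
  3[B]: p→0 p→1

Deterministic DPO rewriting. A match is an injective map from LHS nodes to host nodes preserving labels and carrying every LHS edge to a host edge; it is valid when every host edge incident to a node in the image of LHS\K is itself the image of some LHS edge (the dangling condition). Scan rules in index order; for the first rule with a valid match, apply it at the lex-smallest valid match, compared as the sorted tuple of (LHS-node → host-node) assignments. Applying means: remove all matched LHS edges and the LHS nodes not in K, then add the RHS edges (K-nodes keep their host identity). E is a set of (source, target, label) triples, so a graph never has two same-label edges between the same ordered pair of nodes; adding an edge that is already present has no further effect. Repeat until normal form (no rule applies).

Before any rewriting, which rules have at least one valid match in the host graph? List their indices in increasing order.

Answer: [R0]

Derivation:
R0: 6 valid matches — {0↦0, 1↦1}, {0↦0, 1↦3}, {0↦1, 1↦0} (+3 more)
R1: no valid match — LHS pattern not found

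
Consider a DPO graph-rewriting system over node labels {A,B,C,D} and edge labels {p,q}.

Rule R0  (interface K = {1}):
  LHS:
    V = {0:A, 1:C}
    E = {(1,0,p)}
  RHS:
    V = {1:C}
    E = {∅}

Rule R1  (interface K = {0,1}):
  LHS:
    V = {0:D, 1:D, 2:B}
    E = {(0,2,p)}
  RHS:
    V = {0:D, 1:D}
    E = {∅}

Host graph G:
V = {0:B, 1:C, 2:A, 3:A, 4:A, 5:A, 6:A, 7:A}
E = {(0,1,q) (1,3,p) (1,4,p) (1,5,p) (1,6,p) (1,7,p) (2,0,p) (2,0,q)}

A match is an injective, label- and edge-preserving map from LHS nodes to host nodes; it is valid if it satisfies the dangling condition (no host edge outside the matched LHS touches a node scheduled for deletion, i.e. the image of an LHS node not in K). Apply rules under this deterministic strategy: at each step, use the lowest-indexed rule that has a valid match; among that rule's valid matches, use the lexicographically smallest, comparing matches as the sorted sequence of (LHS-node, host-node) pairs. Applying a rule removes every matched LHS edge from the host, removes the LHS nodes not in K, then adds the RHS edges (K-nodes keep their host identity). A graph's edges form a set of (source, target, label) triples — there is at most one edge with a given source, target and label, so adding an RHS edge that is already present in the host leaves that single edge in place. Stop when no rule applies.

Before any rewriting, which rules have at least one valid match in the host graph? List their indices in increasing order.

Answer: [R0]

Steps:
R0: 5 valid matches — {0↦3, 1↦1}, {0↦4, 1↦1}, {0↦5, 1↦1} (+2 more)
R1: no valid match — LHS pattern not found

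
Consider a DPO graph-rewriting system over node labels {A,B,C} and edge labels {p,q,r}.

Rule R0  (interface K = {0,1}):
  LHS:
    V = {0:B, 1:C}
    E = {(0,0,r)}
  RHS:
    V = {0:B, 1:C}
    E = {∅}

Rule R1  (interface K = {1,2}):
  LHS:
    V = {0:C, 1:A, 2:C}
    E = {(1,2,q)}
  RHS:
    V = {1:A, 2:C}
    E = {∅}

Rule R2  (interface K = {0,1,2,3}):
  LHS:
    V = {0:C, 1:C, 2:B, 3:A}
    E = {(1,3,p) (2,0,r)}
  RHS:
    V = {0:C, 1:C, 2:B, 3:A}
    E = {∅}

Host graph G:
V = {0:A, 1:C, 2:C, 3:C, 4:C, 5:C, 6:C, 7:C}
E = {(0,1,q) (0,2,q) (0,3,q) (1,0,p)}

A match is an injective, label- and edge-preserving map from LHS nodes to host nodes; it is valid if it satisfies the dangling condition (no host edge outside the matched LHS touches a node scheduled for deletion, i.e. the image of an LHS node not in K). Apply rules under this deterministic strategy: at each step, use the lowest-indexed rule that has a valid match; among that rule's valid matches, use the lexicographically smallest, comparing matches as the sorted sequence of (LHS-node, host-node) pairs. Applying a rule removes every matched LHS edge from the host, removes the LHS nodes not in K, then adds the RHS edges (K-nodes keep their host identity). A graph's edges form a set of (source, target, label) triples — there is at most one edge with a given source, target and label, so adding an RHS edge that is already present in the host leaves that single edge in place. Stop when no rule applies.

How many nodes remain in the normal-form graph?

Answer: 5

Derivation:
initial: |V|=8 |E|=4  E = 0-q->1 0-q->2 0-q->3 1-p->0
step 1: apply R1 at {0↦4, 1↦0, 2↦1}  → |V|=7 |E|=3  E = 0-q->2 0-q->3 1-p->0
step 2: apply R1 at {0↦5, 1↦0, 2↦2}  → |V|=6 |E|=2  E = 0-q->3 1-p->0
step 3: apply R1 at {0↦2, 1↦0, 2↦3}  → |V|=5 |E|=1  E = 1-p->0
halt: no rule applies after step 3
NF nodes: {0:A, 1:C, 3:C, 6:C, 7:C}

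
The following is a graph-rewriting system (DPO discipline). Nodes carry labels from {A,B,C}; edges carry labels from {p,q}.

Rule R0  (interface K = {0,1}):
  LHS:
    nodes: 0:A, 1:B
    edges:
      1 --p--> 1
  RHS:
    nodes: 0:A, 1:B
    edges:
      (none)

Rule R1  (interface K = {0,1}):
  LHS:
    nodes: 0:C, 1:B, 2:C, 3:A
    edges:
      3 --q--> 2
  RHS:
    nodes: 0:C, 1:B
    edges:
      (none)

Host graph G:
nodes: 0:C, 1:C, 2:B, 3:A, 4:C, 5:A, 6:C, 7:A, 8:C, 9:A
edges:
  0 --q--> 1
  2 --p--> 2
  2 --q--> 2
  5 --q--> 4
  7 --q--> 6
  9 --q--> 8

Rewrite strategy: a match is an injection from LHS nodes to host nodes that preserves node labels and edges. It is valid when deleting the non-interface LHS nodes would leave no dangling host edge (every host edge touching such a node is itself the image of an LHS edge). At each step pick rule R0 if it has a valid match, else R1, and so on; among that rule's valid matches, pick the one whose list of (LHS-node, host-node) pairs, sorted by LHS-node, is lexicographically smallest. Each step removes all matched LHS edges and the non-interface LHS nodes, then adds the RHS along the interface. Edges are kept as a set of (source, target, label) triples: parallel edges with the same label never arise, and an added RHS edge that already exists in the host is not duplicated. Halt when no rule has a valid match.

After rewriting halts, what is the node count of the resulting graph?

Answer: 4

Rewrite trace:
initial: |V|=10 |E|=6  E = 0-q->1 2-p->2 2-q->2 5-q->4 7-q->6 9-q->8
step 1: apply R0 at {0↦3, 1↦2}  → |V|=10 |E|=5  E = 0-q->1 2-q->2 5-q->4 7-q->6 9-q->8
step 2: apply R1 at {0↦0, 1↦2, 2↦4, 3↦5}  → |V|=8 |E|=4  E = 0-q->1 2-q->2 7-q->6 9-q->8
step 3: apply R1 at {0↦0, 1↦2, 2↦6, 3↦7}  → |V|=6 |E|=3  E = 0-q->1 2-q->2 9-q->8
step 4: apply R1 at {0↦0, 1↦2, 2↦8, 3↦9}  → |V|=4 |E|=2  E = 0-q->1 2-q->2
halt: no rule applies after step 4
NF nodes: {0:C, 1:C, 2:B, 3:A}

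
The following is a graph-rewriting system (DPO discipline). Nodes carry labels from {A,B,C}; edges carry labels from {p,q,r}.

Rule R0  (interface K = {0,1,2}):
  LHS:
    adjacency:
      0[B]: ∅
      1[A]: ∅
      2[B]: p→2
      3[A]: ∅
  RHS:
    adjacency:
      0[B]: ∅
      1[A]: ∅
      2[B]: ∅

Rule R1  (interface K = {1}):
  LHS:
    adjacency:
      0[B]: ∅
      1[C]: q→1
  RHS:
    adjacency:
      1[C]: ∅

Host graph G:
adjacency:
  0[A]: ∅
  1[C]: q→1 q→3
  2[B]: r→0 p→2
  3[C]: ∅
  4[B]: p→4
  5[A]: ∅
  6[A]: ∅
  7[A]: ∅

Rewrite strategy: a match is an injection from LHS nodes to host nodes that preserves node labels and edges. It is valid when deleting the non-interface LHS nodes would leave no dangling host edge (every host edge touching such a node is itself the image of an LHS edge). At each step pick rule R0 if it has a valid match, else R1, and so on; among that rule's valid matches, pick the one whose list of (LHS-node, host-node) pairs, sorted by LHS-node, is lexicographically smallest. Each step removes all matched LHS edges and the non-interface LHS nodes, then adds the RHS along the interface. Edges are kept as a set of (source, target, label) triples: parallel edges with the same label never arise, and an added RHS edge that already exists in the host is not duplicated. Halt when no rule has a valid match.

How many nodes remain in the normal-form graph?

Answer: 5

Derivation:
[0] host  ⇒  8 nodes, 5 edges  {1-q->1 1-q->3 2-r->0 2-p->2 4-p->4}
[1] R0 @ {0↦2, 1↦0, 2↦4, 3↦5}  ⇒  7 nodes, 4 edges  {1-q->1 1-q->3 2-r->0 2-p->2}
[2] R0 @ {0↦4, 1↦0, 2↦2, 3↦6}  ⇒  6 nodes, 3 edges  {1-q->1 1-q->3 2-r->0}
[3] R1 @ {0↦4, 1↦1}  ⇒  5 nodes, 2 edges  {1-q->3 2-r->0}
halt: no rule applies after step 3
NF nodes: {0:A, 1:C, 2:B, 3:C, 7:A}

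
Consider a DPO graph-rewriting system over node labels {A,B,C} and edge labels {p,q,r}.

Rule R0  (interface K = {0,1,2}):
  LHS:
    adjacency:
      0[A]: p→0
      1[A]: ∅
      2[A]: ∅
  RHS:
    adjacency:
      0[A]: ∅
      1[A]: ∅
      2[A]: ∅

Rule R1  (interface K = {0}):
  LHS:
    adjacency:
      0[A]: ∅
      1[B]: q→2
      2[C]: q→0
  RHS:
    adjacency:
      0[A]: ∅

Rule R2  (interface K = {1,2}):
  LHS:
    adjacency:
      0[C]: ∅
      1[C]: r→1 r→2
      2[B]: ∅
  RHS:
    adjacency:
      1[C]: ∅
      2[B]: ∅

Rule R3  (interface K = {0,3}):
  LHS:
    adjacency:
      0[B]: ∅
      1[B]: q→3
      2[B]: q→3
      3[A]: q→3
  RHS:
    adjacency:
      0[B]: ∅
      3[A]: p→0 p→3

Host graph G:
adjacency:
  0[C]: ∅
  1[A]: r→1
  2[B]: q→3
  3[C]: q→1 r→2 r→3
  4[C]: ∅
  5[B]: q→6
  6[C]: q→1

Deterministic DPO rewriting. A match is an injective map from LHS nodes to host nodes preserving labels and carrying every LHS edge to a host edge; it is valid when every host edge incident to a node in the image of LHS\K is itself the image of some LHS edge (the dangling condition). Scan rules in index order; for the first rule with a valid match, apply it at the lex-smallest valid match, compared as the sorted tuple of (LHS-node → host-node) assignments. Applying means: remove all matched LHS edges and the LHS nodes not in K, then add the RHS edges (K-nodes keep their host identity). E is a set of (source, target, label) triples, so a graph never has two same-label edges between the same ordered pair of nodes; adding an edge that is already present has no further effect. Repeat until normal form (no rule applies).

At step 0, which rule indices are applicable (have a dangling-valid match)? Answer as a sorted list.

R0: no valid match — LHS pattern not found
R1: 1 valid match — {0↦1, 1↦5, 2↦6}
R2: 2 valid matches — {0↦0, 1↦3, 2↦2}, {0↦4, 1↦3, 2↦2}
R3: no valid match — LHS pattern not found

Answer: [R1,R2]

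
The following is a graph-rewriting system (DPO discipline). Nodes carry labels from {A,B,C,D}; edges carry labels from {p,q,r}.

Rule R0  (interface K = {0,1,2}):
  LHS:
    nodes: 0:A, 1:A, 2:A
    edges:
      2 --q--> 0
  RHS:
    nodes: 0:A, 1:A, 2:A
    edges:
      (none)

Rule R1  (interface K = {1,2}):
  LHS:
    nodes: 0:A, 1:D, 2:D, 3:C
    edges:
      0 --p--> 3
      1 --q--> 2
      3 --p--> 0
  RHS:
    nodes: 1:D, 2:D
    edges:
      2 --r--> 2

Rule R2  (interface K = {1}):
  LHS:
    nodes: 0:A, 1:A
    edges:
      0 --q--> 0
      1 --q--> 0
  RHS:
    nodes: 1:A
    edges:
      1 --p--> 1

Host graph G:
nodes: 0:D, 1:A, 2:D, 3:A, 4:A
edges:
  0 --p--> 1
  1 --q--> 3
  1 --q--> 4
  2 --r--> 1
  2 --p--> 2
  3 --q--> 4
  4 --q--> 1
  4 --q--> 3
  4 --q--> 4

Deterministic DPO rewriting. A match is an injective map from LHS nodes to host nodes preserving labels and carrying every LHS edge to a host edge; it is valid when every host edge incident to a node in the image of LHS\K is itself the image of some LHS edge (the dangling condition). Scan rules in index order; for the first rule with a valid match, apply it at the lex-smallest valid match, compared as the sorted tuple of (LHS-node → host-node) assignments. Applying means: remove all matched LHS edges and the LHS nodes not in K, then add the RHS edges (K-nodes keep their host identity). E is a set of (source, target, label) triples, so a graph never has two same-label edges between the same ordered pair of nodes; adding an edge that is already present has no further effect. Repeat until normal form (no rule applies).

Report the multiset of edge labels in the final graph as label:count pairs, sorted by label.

Answer: p:2 q:1 r:1

Derivation:
[0] host  ⇒  5 nodes, 9 edges  {0-p->1 1-q->3 1-q->4 2-r->1 2-p->2 3-q->4 4-q->1 4-q->3 4-q->4}
[1] R0 @ {0↦1, 1↦3, 2↦4}  ⇒  5 nodes, 8 edges  {0-p->1 1-q->3 1-q->4 2-r->1 2-p->2 3-q->4 4-q->3 4-q->4}
[2] R0 @ {0↦3, 1↦1, 2↦4}  ⇒  5 nodes, 7 edges  {0-p->1 1-q->3 1-q->4 2-r->1 2-p->2 3-q->4 4-q->4}
[3] R0 @ {0↦3, 1↦4, 2↦1}  ⇒  5 nodes, 6 edges  {0-p->1 1-q->4 2-r->1 2-p->2 3-q->4 4-q->4}
[4] R0 @ {0↦4, 1↦1, 2↦3}  ⇒  5 nodes, 5 edges  {0-p->1 1-q->4 2-r->1 2-p->2 4-q->4}
[5] R0 @ {0↦4, 1↦3, 2↦1}  ⇒  5 nodes, 4 edges  {0-p->1 2-r->1 2-p->2 4-q->4}
halt: no rule applies after step 5
NF edges: [(0, 1, 'p'), (2, 1, 'r'), (2, 2, 'p'), (4, 4, 'q')]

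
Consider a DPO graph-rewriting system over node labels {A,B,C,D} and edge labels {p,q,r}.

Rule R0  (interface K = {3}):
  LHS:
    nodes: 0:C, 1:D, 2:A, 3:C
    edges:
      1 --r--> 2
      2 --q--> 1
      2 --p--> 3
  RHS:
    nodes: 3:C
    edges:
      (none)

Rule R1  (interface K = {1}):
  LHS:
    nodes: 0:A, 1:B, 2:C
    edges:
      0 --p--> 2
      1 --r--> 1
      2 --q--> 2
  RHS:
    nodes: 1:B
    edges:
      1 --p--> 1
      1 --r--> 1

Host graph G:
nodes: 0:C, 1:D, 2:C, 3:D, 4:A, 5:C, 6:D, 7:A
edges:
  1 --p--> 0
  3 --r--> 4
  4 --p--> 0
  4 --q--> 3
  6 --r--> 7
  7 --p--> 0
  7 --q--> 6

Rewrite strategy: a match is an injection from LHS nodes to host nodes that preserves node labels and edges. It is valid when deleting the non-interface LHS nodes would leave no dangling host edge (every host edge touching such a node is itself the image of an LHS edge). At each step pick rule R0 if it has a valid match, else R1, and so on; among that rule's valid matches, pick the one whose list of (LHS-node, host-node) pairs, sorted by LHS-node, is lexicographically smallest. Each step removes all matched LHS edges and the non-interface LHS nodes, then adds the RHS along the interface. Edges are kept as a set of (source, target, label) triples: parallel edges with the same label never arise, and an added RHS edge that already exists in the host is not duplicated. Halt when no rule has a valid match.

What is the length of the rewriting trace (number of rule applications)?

initial: |V|=8 |E|=7  E = 1-p->0 3-r->4 4-p->0 4-q->3 6-r->7 7-p->0 7-q->6
step 1: apply R0 at {0↦2, 1↦3, 2↦4, 3↦0}  → |V|=5 |E|=4  E = 1-p->0 6-r->7 7-p->0 7-q->6
step 2: apply R0 at {0↦5, 1↦6, 2↦7, 3↦0}  → |V|=2 |E|=1  E = 1-p->0
halt: no rule applies after step 2

Answer: 2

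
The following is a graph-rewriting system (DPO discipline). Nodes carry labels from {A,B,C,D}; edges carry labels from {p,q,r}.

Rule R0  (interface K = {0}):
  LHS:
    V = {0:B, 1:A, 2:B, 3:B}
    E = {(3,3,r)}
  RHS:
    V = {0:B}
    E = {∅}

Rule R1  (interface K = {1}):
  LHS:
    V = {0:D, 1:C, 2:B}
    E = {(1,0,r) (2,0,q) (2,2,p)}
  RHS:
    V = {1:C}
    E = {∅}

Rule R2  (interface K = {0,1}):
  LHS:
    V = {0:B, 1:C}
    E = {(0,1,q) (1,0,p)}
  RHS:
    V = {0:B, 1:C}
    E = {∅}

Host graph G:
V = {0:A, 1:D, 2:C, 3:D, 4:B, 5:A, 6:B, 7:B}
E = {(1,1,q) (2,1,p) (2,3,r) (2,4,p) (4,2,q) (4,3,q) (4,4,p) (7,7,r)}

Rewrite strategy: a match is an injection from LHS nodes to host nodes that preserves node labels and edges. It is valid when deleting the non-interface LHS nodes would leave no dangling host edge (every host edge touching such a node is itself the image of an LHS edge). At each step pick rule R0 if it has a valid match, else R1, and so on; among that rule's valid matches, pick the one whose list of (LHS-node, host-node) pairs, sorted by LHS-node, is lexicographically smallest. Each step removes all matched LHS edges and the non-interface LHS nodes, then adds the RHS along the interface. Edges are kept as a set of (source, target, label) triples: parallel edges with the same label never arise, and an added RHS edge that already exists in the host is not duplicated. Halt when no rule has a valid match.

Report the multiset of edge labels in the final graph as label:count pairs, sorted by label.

start.  V:8 E:8  edges: 1-q->1 2-p->1 2-r->3 2-p->4 4-q->2 4-q->3 4-p->4 7-r->7
1. fire R0 via {0↦4, 1↦0, 2↦6, 3↦7}  →  V:5 E:7  edges: 1-q->1 2-p->1 2-r->3 2-p->4 4-q->2 4-q->3 4-p->4
2. fire R2 via {0↦4, 1↦2}  →  V:5 E:5  edges: 1-q->1 2-p->1 2-r->3 4-q->3 4-p->4
3. fire R1 via {0↦3, 1↦2, 2↦4}  →  V:3 E:2  edges: 1-q->1 2-p->1
halt: no rule applies after step 3
NF edges: [(1, 1, 'q'), (2, 1, 'p')]

Answer: p:1 q:1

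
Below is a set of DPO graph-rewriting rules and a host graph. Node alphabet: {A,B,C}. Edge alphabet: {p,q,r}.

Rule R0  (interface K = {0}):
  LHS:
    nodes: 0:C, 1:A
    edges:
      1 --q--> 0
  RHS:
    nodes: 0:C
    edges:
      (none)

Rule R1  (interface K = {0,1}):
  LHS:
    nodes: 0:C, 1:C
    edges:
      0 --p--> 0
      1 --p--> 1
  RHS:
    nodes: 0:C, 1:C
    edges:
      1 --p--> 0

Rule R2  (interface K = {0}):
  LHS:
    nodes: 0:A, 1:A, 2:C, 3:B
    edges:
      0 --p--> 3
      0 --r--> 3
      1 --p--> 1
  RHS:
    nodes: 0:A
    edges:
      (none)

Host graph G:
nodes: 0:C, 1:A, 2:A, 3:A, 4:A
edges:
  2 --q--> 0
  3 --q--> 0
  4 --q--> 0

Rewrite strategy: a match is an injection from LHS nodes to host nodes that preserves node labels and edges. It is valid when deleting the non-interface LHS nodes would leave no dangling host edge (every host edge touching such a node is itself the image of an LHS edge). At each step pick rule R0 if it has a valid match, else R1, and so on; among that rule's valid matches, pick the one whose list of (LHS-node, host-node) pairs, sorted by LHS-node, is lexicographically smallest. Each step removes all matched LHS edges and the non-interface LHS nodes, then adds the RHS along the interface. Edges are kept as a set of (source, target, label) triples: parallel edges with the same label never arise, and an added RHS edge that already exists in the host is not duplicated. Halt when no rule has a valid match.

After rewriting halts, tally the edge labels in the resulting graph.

start.  V:5 E:3  edges: 2-q->0 3-q->0 4-q->0
1. fire R0 via {0↦0, 1↦2}  →  V:4 E:2  edges: 3-q->0 4-q->0
2. fire R0 via {0↦0, 1↦3}  →  V:3 E:1  edges: 4-q->0
3. fire R0 via {0↦0, 1↦4}  →  V:2 E:0  edges: ∅
halt: no rule applies after step 3
NF edges: []

Answer: (no edges)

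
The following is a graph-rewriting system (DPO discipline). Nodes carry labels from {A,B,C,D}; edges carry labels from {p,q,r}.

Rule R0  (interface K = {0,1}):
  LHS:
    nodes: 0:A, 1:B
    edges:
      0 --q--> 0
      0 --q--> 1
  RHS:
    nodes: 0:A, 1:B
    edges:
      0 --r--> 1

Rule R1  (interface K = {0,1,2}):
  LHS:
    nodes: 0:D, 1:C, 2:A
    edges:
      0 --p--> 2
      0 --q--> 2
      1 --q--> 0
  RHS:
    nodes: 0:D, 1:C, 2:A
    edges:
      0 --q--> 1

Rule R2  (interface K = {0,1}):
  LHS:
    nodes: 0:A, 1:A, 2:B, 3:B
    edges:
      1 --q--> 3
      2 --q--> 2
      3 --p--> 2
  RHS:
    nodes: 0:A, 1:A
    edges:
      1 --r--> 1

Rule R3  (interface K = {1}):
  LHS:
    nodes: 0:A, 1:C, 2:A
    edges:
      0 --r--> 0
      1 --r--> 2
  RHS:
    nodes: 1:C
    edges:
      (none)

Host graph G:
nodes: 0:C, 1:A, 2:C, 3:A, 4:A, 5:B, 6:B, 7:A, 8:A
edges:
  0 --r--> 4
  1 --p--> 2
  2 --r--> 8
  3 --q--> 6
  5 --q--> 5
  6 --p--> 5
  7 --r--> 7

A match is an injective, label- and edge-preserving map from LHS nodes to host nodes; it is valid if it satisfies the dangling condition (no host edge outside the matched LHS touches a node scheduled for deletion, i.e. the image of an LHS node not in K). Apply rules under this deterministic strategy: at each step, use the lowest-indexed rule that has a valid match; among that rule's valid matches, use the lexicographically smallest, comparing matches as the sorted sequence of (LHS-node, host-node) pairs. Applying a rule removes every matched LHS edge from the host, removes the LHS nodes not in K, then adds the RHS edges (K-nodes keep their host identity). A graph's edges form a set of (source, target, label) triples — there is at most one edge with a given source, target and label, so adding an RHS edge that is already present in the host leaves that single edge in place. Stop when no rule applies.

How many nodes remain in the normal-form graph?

Answer: 3

Rewrite trace:
start.  V:9 E:7  edges: 0-r->4 1-p->2 2-r->8 3-q->6 5-q->5 6-p->5 7-r->7
1. fire R2 via {0↦1, 1↦3, 2↦5, 3↦6}  →  V:7 E:5  edges: 0-r->4 1-p->2 2-r->8 3-r->3 7-r->7
2. fire R3 via {0↦3, 1↦0, 2↦4}  →  V:5 E:3  edges: 1-p->2 2-r->8 7-r->7
3. fire R3 via {0↦7, 1↦2, 2↦8}  →  V:3 E:1  edges: 1-p->2
normal form: no rule applies after step 3
NF nodes: {0:C, 1:A, 2:C}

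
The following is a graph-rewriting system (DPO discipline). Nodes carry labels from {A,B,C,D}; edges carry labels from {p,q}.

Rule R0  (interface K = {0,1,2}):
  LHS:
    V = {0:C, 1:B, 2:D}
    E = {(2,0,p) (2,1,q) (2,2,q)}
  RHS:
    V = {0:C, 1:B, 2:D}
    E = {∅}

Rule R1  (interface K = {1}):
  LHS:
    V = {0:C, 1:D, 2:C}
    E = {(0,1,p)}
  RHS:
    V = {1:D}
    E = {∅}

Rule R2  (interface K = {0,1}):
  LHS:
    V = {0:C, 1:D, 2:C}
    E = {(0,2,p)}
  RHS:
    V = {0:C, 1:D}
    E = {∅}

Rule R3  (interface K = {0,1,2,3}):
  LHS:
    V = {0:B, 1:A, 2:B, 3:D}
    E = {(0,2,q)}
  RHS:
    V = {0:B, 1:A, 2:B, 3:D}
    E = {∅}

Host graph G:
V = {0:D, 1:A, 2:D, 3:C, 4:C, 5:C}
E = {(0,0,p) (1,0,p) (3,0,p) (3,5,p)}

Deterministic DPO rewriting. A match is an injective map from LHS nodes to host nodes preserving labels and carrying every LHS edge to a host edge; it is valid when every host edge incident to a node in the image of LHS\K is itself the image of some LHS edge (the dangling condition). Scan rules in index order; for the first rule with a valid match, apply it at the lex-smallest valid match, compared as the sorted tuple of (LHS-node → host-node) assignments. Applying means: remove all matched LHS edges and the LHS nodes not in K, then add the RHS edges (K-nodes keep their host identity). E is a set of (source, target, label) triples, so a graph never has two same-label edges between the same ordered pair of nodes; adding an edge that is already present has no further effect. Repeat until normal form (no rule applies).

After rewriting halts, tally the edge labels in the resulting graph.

Answer: p:2

Steps:
[0] host  ⇒  6 nodes, 4 edges  {0-p->0 1-p->0 3-p->0 3-p->5}
[1] R2 @ {0↦3, 1↦0, 2↦5}  ⇒  5 nodes, 3 edges  {0-p->0 1-p->0 3-p->0}
[2] R1 @ {0↦3, 1↦0, 2↦4}  ⇒  3 nodes, 2 edges  {0-p->0 1-p->0}
normal form: no rule applies after step 2
NF edges: [(0, 0, 'p'), (1, 0, 'p')]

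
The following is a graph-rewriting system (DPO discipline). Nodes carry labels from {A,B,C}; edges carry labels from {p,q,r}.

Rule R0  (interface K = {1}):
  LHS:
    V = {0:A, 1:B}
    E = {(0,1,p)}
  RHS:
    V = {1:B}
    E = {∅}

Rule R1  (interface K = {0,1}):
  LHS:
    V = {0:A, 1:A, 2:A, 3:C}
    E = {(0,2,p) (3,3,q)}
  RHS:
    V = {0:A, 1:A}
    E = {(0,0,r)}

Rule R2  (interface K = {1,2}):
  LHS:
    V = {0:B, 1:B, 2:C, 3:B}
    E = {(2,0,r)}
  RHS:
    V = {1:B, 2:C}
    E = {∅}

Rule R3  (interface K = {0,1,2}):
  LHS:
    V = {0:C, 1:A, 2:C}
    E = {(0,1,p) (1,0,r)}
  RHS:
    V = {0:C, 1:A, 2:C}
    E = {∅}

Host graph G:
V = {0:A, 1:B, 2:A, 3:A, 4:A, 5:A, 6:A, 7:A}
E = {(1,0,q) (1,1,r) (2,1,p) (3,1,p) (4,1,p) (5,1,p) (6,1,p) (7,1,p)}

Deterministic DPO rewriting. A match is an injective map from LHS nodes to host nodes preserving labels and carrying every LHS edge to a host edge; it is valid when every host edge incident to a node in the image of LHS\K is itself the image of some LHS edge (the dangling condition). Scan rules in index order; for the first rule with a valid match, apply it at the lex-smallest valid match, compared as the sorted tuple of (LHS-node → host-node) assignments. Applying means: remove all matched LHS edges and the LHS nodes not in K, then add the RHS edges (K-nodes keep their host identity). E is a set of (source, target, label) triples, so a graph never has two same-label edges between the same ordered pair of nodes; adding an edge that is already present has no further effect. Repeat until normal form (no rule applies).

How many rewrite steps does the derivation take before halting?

[0] host  ⇒  8 nodes, 8 edges  {1-q->0 1-r->1 2-p->1 3-p->1 4-p->1 5-p->1 6-p->1 7-p->1}
[1] R0 @ {0↦2, 1↦1}  ⇒  7 nodes, 7 edges  {1-q->0 1-r->1 3-p->1 4-p->1 5-p->1 6-p->1 7-p->1}
[2] R0 @ {0↦3, 1↦1}  ⇒  6 nodes, 6 edges  {1-q->0 1-r->1 4-p->1 5-p->1 6-p->1 7-p->1}
[3] R0 @ {0↦4, 1↦1}  ⇒  5 nodes, 5 edges  {1-q->0 1-r->1 5-p->1 6-p->1 7-p->1}
[4] R0 @ {0↦5, 1↦1}  ⇒  4 nodes, 4 edges  {1-q->0 1-r->1 6-p->1 7-p->1}
[5] R0 @ {0↦6, 1↦1}  ⇒  3 nodes, 3 edges  {1-q->0 1-r->1 7-p->1}
[6] R0 @ {0↦7, 1↦1}  ⇒  2 nodes, 2 edges  {1-q->0 1-r->1}
normal form: no rule applies after step 6

Answer: 6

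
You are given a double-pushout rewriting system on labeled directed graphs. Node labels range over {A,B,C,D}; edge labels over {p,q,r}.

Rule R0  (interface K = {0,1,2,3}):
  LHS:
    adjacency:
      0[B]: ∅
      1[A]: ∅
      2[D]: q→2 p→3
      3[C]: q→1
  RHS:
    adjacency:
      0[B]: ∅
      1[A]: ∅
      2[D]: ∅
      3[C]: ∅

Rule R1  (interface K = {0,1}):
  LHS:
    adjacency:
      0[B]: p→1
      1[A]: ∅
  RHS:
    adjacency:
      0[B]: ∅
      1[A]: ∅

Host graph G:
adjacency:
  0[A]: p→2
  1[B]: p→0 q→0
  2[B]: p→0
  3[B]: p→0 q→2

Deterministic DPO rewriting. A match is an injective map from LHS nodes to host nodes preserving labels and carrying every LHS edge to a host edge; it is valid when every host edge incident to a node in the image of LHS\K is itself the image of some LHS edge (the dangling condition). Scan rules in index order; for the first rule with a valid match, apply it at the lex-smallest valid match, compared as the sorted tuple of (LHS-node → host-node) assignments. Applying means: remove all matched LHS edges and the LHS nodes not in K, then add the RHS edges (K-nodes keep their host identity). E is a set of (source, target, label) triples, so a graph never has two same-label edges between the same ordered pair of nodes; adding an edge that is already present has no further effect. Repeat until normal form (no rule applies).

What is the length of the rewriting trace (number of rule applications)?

start.  V:4 E:6  edges: 0-p->2 1-p->0 1-q->0 2-p->0 3-p->0 3-q->2
1. fire R1 via {0↦1, 1↦0}  →  V:4 E:5  edges: 0-p->2 1-q->0 2-p->0 3-p->0 3-q->2
2. fire R1 via {0↦2, 1↦0}  →  V:4 E:4  edges: 0-p->2 1-q->0 3-p->0 3-q->2
3. fire R1 via {0↦3, 1↦0}  →  V:4 E:3  edges: 0-p->2 1-q->0 3-q->2
normal form: no rule applies after step 3

Answer: 3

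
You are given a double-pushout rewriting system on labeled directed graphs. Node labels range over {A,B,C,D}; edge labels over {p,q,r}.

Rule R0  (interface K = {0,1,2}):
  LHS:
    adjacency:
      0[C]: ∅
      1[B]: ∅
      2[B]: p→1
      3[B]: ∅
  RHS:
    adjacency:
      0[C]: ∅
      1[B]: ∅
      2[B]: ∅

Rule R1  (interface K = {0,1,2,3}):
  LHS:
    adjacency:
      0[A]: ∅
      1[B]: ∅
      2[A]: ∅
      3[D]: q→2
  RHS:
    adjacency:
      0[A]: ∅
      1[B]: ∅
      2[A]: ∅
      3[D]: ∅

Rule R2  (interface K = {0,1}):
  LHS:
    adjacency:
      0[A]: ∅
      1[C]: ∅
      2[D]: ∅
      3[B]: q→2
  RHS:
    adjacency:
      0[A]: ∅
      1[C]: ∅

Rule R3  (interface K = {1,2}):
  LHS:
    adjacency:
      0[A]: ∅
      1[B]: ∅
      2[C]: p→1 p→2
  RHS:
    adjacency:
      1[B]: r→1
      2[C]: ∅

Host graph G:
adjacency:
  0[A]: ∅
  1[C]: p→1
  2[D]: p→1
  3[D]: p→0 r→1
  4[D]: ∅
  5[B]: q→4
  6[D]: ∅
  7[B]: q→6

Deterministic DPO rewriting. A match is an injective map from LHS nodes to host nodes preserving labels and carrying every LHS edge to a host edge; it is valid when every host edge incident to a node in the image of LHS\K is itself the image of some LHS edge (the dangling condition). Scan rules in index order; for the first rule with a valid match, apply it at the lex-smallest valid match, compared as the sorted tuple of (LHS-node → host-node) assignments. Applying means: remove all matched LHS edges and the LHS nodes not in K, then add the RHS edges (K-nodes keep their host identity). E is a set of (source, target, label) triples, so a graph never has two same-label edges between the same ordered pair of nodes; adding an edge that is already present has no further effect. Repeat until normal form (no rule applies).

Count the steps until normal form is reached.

Answer: 2

Derivation:
[0] host  ⇒  8 nodes, 6 edges  {1-p->1 2-p->1 3-p->0 3-r->1 5-q->4 7-q->6}
[1] R2 @ {0↦0, 1↦1, 2↦4, 3↦5}  ⇒  6 nodes, 5 edges  {1-p->1 2-p->1 3-p->0 3-r->1 7-q->6}
[2] R2 @ {0↦0, 1↦1, 2↦6, 3↦7}  ⇒  4 nodes, 4 edges  {1-p->1 2-p->1 3-p->0 3-r->1}
final graph: no rule applies after step 2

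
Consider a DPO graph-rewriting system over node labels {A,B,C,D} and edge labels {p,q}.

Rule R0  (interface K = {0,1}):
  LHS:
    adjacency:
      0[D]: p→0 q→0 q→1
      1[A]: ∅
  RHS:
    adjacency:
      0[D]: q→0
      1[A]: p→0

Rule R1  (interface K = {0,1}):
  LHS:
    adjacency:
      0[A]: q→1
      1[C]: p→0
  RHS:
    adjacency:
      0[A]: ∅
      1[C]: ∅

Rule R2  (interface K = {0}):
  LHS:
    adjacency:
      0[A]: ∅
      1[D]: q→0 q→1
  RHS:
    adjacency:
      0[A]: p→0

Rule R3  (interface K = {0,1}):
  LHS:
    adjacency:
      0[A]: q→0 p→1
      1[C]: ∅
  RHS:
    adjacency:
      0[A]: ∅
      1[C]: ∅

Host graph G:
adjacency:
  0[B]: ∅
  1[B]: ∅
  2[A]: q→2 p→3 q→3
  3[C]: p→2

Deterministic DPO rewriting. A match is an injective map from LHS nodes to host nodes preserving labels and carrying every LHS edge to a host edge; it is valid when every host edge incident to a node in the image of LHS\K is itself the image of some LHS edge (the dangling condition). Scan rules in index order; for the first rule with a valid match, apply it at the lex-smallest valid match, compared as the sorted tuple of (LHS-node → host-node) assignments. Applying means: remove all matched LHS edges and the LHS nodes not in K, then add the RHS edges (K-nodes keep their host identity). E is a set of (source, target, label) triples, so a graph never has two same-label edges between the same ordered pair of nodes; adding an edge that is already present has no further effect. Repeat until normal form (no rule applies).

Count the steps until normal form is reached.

Answer: 2

Derivation:
initial: |V|=4 |E|=4  E = 2-q->2 2-p->3 2-q->3 3-p->2
step 1: apply R1 at {0↦2, 1↦3}  → |V|=4 |E|=2  E = 2-q->2 2-p->3
step 2: apply R3 at {0↦2, 1↦3}  → |V|=4 |E|=0  E = ∅
halt: no rule applies after step 2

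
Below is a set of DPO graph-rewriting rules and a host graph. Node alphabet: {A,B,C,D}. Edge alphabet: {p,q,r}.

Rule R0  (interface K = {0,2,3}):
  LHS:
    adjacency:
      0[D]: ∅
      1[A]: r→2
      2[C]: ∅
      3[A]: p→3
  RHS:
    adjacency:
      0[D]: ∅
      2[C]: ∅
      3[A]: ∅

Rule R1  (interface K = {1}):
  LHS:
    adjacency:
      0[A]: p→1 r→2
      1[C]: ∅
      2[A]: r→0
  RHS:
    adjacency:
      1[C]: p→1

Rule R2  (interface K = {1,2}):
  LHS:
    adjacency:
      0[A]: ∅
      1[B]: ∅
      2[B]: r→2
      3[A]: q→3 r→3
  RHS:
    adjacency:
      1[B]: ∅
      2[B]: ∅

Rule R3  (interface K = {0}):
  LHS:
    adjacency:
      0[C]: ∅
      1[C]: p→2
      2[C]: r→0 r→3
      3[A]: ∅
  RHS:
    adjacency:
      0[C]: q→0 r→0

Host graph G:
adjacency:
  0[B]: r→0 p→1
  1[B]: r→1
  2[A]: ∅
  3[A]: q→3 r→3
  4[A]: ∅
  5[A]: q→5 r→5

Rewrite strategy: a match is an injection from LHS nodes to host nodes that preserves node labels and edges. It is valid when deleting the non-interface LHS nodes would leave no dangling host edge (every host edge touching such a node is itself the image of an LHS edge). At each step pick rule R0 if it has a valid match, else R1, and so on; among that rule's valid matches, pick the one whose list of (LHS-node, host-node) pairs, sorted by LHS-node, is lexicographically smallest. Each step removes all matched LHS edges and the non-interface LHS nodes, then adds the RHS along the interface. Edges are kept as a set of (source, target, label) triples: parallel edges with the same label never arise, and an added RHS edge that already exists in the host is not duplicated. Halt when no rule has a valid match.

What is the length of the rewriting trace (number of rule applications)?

initial: |V|=6 |E|=7  E = 0-r->0 0-p->1 1-r->1 3-q->3 3-r->3 5-q->5 5-r->5
step 1: apply R2 at {0↦2, 1↦0, 2↦1, 3↦3}  → |V|=4 |E|=4  E = 0-r->0 0-p->1 5-q->5 5-r->5
step 2: apply R2 at {0↦4, 1↦1, 2↦0, 3↦5}  → |V|=2 |E|=1  E = 0-p->1
final graph: no rule applies after step 2

Answer: 2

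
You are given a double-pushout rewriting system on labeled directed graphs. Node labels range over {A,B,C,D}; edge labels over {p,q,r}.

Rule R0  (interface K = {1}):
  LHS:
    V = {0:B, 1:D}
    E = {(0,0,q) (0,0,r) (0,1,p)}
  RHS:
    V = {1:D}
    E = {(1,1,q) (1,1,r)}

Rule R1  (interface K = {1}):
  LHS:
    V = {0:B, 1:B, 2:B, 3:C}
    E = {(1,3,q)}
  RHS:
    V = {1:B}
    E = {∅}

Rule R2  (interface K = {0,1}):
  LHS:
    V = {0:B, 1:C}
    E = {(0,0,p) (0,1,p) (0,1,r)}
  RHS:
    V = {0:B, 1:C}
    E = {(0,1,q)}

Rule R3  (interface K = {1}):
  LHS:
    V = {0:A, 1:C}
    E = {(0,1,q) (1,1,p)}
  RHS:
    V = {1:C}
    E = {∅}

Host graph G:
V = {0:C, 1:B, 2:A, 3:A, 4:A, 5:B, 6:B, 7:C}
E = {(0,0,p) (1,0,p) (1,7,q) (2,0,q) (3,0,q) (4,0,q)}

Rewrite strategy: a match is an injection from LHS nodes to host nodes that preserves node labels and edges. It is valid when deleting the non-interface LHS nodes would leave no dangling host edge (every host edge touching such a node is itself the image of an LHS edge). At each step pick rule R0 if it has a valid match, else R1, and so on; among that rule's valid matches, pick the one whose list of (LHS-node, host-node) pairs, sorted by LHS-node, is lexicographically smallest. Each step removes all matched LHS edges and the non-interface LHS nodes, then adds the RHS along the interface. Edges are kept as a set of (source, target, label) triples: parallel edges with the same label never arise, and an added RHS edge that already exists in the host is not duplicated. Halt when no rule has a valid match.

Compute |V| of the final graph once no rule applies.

Answer: 4

Derivation:
start.  V:8 E:6  edges: 0-p->0 1-p->0 1-q->7 2-q->0 3-q->0 4-q->0
1. fire R1 via {0↦5, 1↦1, 2↦6, 3↦7}  →  V:5 E:5  edges: 0-p->0 1-p->0 2-q->0 3-q->0 4-q->0
2. fire R3 via {0↦2, 1↦0}  →  V:4 E:3  edges: 1-p->0 3-q->0 4-q->0
halt: no rule applies after step 2
NF nodes: {0:C, 1:B, 3:A, 4:A}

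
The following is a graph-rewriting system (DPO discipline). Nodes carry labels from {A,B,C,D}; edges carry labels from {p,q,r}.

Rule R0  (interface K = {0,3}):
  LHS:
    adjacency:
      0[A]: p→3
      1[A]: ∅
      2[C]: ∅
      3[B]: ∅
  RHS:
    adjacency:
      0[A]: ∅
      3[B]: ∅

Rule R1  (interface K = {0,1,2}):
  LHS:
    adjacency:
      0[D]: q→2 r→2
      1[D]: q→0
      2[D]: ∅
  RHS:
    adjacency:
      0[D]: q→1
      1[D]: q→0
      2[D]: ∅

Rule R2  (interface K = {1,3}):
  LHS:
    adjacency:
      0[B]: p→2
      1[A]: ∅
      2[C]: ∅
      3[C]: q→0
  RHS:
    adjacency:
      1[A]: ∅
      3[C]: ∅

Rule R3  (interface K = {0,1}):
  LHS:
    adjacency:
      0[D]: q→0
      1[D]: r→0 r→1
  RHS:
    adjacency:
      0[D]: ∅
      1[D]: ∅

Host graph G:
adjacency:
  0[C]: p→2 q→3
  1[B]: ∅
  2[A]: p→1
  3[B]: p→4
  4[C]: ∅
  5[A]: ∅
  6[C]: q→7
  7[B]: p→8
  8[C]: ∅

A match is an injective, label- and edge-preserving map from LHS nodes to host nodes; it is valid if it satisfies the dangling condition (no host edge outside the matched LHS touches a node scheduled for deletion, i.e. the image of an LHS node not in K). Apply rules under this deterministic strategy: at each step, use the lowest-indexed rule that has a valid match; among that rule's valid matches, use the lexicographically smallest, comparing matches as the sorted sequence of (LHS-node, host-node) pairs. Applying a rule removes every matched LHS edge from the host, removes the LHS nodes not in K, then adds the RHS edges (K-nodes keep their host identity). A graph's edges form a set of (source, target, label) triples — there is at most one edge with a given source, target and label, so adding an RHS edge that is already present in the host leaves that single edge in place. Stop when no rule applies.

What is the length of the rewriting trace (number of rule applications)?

Answer: 3

Steps:
[0] host  ⇒  9 nodes, 6 edges  {0-p->2 0-q->3 2-p->1 3-p->4 6-q->7 7-p->8}
[1] R2 @ {0↦3, 1↦2, 2↦4, 3↦0}  ⇒  7 nodes, 4 edges  {0-p->2 2-p->1 6-q->7 7-p->8}
[2] R2 @ {0↦7, 1↦2, 2↦8, 3↦6}  ⇒  5 nodes, 2 edges  {0-p->2 2-p->1}
[3] R0 @ {0↦2, 1↦5, 2↦6, 3↦1}  ⇒  3 nodes, 1 edges  {0-p->2}
final graph: no rule applies after step 3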